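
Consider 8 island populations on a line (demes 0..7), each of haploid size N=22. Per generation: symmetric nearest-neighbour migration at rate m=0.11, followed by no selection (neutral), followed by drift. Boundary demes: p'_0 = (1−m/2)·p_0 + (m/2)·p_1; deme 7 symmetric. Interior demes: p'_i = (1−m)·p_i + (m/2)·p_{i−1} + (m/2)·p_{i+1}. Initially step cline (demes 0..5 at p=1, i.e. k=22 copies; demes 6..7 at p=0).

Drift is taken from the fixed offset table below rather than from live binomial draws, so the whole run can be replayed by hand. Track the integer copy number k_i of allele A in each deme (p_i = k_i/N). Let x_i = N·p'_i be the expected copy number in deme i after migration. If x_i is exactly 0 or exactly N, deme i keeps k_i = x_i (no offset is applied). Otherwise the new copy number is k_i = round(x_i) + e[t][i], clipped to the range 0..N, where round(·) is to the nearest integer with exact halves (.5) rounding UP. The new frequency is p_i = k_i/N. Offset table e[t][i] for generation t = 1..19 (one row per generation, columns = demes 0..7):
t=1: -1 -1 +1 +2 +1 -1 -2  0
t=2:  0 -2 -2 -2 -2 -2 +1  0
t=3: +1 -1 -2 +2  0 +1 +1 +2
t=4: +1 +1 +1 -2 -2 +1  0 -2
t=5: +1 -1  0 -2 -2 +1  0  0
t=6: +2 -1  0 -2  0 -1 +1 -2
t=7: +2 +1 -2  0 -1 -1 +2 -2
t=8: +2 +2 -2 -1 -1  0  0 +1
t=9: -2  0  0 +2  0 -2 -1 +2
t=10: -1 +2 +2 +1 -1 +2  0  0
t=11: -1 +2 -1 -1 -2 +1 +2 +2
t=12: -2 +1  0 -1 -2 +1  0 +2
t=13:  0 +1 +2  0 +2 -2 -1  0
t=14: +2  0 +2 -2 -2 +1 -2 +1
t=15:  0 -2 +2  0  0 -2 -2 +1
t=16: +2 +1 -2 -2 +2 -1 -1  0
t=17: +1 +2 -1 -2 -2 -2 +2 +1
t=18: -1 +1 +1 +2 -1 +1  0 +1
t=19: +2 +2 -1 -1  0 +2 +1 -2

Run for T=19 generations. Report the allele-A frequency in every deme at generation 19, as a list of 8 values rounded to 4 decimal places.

[1.0000, 1.0000, 0.8636, 0.5455, 0.4545, 0.5000, 0.3636, 0.4091]

t=0: k=[22 22 22 22 22 22 0 0]
t=1: x=[22.0000 22.0000 22.0000 22.0000 22.0000 20.7900 1.2100 0.0000] k=[22 22 22 22 22 20 0 0]
t=2: x=[22.0000 22.0000 22.0000 22.0000 21.8900 19.0100 1.1000 0.0000] k=[22 22 22 22 20 17 2 0]
t=3: x=[22.0000 22.0000 22.0000 21.8900 19.9450 16.3400 2.7150 0.1100] k=[22 22 22 22 20 17 4 2]
t=4: x=[22.0000 22.0000 22.0000 21.8900 19.9450 16.4500 4.6050 2.1100] k=[22 22 22 20 18 17 5 0]
t=5: x=[22.0000 22.0000 21.8900 20.0000 18.0550 16.3950 5.3850 0.2750] k=[22 22 22 18 16 17 5 0]
t=6: x=[22.0000 22.0000 21.7800 18.1100 16.1650 16.2850 5.3850 0.2750] k=[22 22 22 16 16 15 6 0]
t=7: x=[22.0000 22.0000 21.6700 16.3300 15.9450 14.5600 6.1650 0.3300] k=[22 22 20 16 15 14 8 0]
t=8: x=[22.0000 21.8900 19.8900 16.1650 15.0000 13.7250 7.8900 0.4400] k=[22 22 18 15 14 14 8 1]
t=9: x=[22.0000 21.7800 18.0550 15.1100 14.0550 13.6700 7.9450 1.3850] k=[22 22 18 17 14 12 7 3]
t=10: x=[22.0000 21.7800 18.1650 16.8900 14.0550 11.8350 7.0550 3.2200] k=[22 22 20 18 13 14 7 3]
t=11: x=[22.0000 21.8900 20.0000 17.8350 13.3300 13.5600 7.1650 3.2200] k=[22 22 19 17 11 15 9 5]
t=12: x=[22.0000 21.8350 19.0550 16.7800 11.5500 14.4500 9.1100 5.2200] k=[22 22 19 16 10 15 9 7]
t=13: x=[22.0000 21.8350 19.0000 15.8350 10.6050 14.3950 9.2200 7.1100] k=[22 22 21 16 13 12 8 7]
t=14: x=[22.0000 21.9450 20.7800 16.1100 13.1100 11.8350 8.1650 7.0550] k=[22 22 22 14 11 13 6 8]
t=15: x=[22.0000 22.0000 21.5600 14.2750 11.2750 12.5050 6.4950 7.8900] k=[22 22 22 14 11 11 4 9]
t=16: x=[22.0000 22.0000 21.5600 14.2750 11.1650 10.6150 4.6600 8.7250] k=[22 22 20 12 13 10 4 9]
t=17: x=[22.0000 21.8900 19.6700 12.4950 12.7800 9.8350 4.6050 8.7250] k=[22 22 19 10 11 8 7 10]
t=18: x=[22.0000 21.8350 18.6700 10.5500 10.7800 8.1100 7.2200 9.8350] k=[22 22 20 13 10 9 7 11]
t=19: x=[22.0000 21.8900 19.7250 13.2200 10.1100 8.9450 7.3300 10.7800] k=[22 22 19 12 10 11 8 9]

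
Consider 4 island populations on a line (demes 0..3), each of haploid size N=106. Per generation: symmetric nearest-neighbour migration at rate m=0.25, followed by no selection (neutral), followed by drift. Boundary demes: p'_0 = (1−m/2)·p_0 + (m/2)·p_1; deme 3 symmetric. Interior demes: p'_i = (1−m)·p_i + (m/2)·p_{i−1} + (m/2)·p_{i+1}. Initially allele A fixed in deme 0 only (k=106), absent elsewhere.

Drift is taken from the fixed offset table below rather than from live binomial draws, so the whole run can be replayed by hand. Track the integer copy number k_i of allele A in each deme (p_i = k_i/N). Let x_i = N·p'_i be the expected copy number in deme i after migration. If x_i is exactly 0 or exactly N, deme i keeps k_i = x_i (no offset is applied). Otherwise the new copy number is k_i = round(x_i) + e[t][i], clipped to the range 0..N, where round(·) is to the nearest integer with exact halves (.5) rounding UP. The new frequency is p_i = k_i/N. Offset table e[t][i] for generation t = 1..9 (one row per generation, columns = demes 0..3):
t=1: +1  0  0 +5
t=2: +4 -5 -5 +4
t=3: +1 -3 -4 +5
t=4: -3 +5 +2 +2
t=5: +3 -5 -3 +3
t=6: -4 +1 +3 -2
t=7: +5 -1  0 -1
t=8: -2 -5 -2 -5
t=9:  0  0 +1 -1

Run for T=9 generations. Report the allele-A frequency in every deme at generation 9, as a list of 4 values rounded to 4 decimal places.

[0.4906, 0.2736, 0.1226, 0.0000]

t=0: k=[106 0 0 0]
t=1: x=[92.7500 13.2500 0.0000 0.0000] k=[94 13 0 0]
t=2: x=[83.8750 21.5000 1.6250 0.0000] k=[88 17 0 0]
t=3: x=[79.1250 23.7500 2.1250 0.0000] k=[80 21 0 0]
t=4: x=[72.6250 25.7500 2.6250 0.0000] k=[70 31 5 0]
t=5: x=[65.1250 32.6250 7.6250 0.6250] k=[68 28 5 4]
t=6: x=[63.0000 30.1250 7.7500 4.1250] k=[59 31 11 2]
t=7: x=[55.5000 32.0000 12.3750 3.1250] k=[61 31 12 2]
t=8: x=[57.2500 32.3750 13.1250 3.2500] k=[55 27 11 0]
t=9: x=[51.5000 28.5000 11.6250 1.3750] k=[52 29 13 0]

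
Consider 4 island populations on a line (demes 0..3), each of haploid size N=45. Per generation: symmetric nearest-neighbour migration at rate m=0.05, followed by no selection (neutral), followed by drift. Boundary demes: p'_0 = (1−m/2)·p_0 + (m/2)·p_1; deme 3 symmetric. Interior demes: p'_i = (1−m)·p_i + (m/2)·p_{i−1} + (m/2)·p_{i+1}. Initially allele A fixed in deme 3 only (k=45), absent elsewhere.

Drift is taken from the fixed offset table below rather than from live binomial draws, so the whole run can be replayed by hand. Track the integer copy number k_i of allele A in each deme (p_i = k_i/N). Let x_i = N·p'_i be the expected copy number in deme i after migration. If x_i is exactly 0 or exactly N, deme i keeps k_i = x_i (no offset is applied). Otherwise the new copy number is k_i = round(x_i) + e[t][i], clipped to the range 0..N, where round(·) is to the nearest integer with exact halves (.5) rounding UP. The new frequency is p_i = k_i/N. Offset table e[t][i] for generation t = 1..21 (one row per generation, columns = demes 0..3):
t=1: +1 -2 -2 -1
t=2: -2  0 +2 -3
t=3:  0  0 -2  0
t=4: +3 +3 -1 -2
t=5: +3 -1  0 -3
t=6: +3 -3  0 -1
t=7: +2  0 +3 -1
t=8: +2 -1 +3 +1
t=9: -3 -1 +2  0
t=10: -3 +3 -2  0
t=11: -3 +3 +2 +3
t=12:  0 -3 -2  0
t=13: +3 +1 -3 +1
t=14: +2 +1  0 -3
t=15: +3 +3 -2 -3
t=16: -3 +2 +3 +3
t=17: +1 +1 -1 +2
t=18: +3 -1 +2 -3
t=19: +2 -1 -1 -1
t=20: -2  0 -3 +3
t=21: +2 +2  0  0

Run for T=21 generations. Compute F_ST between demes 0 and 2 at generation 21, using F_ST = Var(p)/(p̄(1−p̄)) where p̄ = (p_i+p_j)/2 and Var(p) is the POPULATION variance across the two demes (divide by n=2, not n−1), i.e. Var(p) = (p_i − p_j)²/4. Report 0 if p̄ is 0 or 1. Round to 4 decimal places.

t=0: k=[0 0 0 45]
t=1: x=[0.0000 0.0000 1.1250 43.8750] k=[0 0 0 43]
t=2: x=[0.0000 0.0000 1.0750 41.9250] k=[0 0 3 39]
t=3: x=[0.0000 0.0750 3.8250 38.1000] k=[0 0 2 38]
t=4: x=[0.0000 0.0500 2.8500 37.1000] k=[0 3 2 35]
t=5: x=[0.0750 2.9000 2.8500 34.1750] k=[3 2 3 31]
t=6: x=[2.9750 2.0500 3.6750 30.3000] k=[6 0 4 29]
t=7: x=[5.8500 0.2500 4.5250 28.3750] k=[8 0 8 27]
t=8: x=[7.8000 0.4000 8.2750 26.5250] k=[10 0 11 28]
t=9: x=[9.7500 0.5250 11.1500 27.5750] k=[7 0 13 28]
t=10: x=[6.8250 0.5000 13.0500 27.6250] k=[4 4 11 28]
t=11: x=[4.0000 4.1750 11.2500 27.5750] k=[1 7 13 31]
t=12: x=[1.1500 7.0000 13.3000 30.5500] k=[1 4 11 31]
t=13: x=[1.0750 4.1000 11.3250 30.5000] k=[4 5 8 32]
t=14: x=[4.0250 5.0500 8.5250 31.4000] k=[6 6 9 28]
t=15: x=[6.0000 6.0750 9.4000 27.5250] k=[9 9 7 25]
t=16: x=[9.0000 8.9500 7.5000 24.5500] k=[6 11 11 28]
t=17: x=[6.1250 10.8750 11.4250 27.5750] k=[7 12 10 30]
t=18: x=[7.1250 11.8250 10.5500 29.5000] k=[10 11 13 27]
t=19: x=[10.0250 11.0250 13.3000 26.6500] k=[12 10 12 26]
t=20: x=[11.9500 10.1000 12.3000 25.6500] k=[10 10 9 29]
t=21: x=[10.0000 9.9750 9.5250 28.5000] k=[12 12 10 29]

0.0027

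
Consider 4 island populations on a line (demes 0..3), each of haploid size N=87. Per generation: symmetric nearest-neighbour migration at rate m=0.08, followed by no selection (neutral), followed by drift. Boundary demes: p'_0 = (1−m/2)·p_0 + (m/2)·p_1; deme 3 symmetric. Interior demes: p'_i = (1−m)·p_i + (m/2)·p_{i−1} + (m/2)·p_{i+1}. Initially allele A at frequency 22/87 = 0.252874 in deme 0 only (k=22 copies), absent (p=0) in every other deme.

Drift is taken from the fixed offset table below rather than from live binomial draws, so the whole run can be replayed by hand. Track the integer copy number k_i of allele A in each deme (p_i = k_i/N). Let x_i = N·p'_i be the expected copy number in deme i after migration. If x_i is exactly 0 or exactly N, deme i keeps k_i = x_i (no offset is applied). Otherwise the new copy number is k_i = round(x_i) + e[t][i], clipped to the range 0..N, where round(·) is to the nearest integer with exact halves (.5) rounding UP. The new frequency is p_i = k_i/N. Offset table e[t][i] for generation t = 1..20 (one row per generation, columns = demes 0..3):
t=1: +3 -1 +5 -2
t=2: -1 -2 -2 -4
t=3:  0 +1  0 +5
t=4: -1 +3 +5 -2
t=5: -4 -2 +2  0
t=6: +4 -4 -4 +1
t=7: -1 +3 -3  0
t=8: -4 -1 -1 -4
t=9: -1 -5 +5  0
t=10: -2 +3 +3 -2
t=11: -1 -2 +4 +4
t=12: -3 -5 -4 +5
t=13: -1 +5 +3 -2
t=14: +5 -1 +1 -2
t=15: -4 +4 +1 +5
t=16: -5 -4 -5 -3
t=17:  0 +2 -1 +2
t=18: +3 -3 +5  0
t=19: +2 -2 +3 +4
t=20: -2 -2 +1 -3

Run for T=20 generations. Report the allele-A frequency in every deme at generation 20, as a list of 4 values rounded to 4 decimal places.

[0.0345, 0.0000, 0.1609, 0.1149]

t=0: k=[22 0 0 0]
t=1: x=[21.1200 0.8800 0.0000 0.0000] k=[24 0 0 0]
t=2: x=[23.0400 0.9600 0.0000 0.0000] k=[22 0 0 0]
t=3: x=[21.1200 0.8800 0.0000 0.0000] k=[21 2 0 0]
t=4: x=[20.2400 2.6800 0.0800 0.0000] k=[19 6 5 0]
t=5: x=[18.4800 6.4800 4.8400 0.2000] k=[14 4 7 0]
t=6: x=[13.6000 4.5200 6.6000 0.2800] k=[18 1 3 1]
t=7: x=[17.3200 1.7600 2.8400 1.0800] k=[16 5 0 1]
t=8: x=[15.5600 5.2400 0.2400 0.9600] k=[12 4 0 0]
t=9: x=[11.6800 4.1600 0.1600 0.0000] k=[11 0 5 0]
t=10: x=[10.5600 0.6400 4.6000 0.2000] k=[9 4 8 0]
t=11: x=[8.8000 4.3600 7.5200 0.3200] k=[8 2 12 4]
t=12: x=[7.7600 2.6400 11.2800 4.3200] k=[5 0 7 9]
t=13: x=[4.8000 0.4800 6.8000 8.9200] k=[4 5 10 7]
t=14: x=[4.0400 5.1600 9.6800 7.1200] k=[9 4 11 5]
t=15: x=[8.8000 4.4800 10.4800 5.2400] k=[5 8 11 10]
t=16: x=[5.1200 8.0000 10.8400 10.0400] k=[0 4 6 7]
t=17: x=[0.1600 3.9200 5.9600 6.9600] k=[0 6 5 9]
t=18: x=[0.2400 5.7200 5.2000 8.8400] k=[3 3 10 9]
t=19: x=[3.0000 3.2800 9.6800 9.0400] k=[5 1 13 13]
t=20: x=[4.8400 1.6400 12.5200 13.0000] k=[3 0 14 10]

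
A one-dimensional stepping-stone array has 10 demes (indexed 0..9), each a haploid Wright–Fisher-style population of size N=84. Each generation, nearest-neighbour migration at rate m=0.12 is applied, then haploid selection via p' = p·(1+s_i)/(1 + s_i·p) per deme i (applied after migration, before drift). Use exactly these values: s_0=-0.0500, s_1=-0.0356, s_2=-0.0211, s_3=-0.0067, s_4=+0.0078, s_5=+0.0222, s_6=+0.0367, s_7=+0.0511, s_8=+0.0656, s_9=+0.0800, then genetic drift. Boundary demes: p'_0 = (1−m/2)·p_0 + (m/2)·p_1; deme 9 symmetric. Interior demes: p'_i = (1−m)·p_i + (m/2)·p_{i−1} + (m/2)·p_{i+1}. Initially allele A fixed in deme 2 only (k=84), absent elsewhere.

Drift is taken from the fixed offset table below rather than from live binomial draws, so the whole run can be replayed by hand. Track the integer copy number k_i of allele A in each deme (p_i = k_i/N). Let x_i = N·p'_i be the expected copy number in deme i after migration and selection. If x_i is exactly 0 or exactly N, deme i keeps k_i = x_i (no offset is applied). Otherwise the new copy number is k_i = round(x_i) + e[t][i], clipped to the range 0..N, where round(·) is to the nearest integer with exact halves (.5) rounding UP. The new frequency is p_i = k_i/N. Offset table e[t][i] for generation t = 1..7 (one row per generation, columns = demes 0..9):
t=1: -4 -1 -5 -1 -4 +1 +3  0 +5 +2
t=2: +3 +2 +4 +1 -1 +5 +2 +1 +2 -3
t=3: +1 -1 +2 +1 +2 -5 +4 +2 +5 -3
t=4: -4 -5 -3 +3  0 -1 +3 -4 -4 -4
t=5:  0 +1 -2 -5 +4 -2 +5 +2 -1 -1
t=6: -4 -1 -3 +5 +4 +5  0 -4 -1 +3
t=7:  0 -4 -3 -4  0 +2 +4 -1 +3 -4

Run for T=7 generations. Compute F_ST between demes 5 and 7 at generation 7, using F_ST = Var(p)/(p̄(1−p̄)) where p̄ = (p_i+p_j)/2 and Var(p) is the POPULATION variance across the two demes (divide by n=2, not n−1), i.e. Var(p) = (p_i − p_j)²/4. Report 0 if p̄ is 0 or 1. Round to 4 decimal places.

0.0435

t=0: k=[0 0 84 0 0 0 0 0 0 0]
t=1: x=[0.0000 4.8710 73.7293 5.0082 0.0000 0.0000 0.0000 0.0000 0.0000 0.0000] k=[0 4 69 4 0 0 0 0 0 0]
t=2: x=[0.2280 7.4114 60.8440 7.6133 0.2419 0.0000 0.0000 0.0000 0.0000 0.0000] k=[3 9 65 9 0 0 0 0 0 0]
t=3: x=[3.1984 11.6320 57.8979 11.7519 0.5442 0.0000 0.0000 0.0000 0.0000 0.0000] k=[4 11 60 13 3 0 0 0 0 0]
t=4: x=[4.2101 13.1138 53.8289 15.1364 3.4456 0.1840 0.0000 0.0000 0.0000 0.0000] k=[0 8 51 18 3 0 0 0 0 0]
t=5: x=[0.4561 9.7823 45.9967 18.9811 3.7477 0.1840 0.0000 0.0000 0.0000 0.0000] k=[0 11 44 14 8 0 0 0 0 0]
t=6: x=[0.6272 11.9438 39.7732 15.3555 7.9357 0.4906 0.0000 0.0000 0.0000 0.0000] k=[0 11 37 20 12 5 0 0 0 0]
t=7: x=[0.6272 11.5345 33.9876 20.4359 12.1405 5.2266 0.3110 0.0000 0.0000 0.0000] k=[1 8 31 16 12 7 4 0 0 0]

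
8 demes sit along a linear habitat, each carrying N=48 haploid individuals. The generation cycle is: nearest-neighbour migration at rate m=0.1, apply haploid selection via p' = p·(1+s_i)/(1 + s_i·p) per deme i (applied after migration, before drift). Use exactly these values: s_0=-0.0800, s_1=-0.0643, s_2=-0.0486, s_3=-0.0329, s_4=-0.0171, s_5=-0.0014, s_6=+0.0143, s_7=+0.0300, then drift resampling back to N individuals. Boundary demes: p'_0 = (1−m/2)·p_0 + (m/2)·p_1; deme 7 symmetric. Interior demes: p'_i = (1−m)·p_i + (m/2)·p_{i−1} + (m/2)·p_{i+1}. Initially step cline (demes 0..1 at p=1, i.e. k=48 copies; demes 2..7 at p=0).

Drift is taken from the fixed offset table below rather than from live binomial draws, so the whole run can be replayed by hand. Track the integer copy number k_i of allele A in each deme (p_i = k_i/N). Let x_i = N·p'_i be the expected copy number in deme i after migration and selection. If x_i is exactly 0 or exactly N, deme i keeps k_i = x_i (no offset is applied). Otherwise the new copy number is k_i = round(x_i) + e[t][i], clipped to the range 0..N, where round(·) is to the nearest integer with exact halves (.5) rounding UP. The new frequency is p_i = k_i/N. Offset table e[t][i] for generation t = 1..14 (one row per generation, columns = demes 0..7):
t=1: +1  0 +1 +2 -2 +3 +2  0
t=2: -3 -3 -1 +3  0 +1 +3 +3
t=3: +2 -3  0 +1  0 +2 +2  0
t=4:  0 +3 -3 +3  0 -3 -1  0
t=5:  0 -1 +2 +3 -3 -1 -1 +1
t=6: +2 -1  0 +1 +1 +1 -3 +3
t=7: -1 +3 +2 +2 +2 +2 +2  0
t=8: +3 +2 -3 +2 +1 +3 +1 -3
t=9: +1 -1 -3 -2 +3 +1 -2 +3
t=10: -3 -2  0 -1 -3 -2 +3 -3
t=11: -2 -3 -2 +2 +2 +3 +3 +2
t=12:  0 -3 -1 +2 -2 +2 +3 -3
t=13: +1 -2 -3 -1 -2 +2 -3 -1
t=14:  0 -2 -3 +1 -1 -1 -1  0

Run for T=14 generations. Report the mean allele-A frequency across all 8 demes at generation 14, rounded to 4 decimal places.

t=0: k=[48 48 0 0 0 0 0 0]
t=1: x=[48.0000 45.4439 2.2889 0.0000 0.0000 0.0000 0.0000 0.0000] k=[48 45 3 0 0 0 0 0]
t=2: x=[47.8370 42.7471 4.7332 0.1451 0.0000 0.0000 0.0000 0.0000] k=[45 40 4 3 0 0 0 0]
t=3: x=[44.4881 37.9314 5.5026 2.8102 0.1474 0.0000 0.0000 0.0000] k=[46 35 6 4 0 0 0 0]
t=4: x=[45.2410 33.4347 7.0452 3.7818 0.1966 0.0000 0.0000 0.0000] k=[45 36 4 7 0 0 0 0]
t=5: x=[44.2733 34.2060 5.5026 6.3143 0.3441 0.0000 0.0000 0.0000] k=[44 33 8 9 0 0 0 0]
t=6: x=[43.0948 31.5900 8.9321 8.2685 0.4424 0.0000 0.0000 0.0000] k=[45 31 9 9 1 0 0 0]
t=7: x=[44.0050 29.8563 9.7084 8.3664 1.3276 0.0499 0.0000 0.0000] k=[43 33 12 10 3 2 0 0]
t=8: x=[42.0807 31.7433 12.4843 9.4927 3.2474 1.9474 0.1014 0.0000] k=[45 34 9 11 4 5 1 0]
t=9: x=[44.1660 32.6136 9.9513 10.2772 4.3315 4.7440 1.1660 0.0515] k=[45 32 7 8 7 6 0 3]
t=10: x=[44.0587 30.6711 7.9635 7.6817 6.8975 5.7429 0.4564 2.9303] k=[41 29 8 7 4 4 3 0]
t=11: x=[39.8513 27.7766 8.6413 6.7047 4.0851 3.9449 2.9389 0.1545] k=[38 25 7 9 6 7 6 2]
t=12: x=[36.6430 23.9527 7.6734 8.5132 6.1075 6.8917 5.9233 2.2629] k=[37 21 7 11 4 9 9 0]
t=13: x=[35.4424 20.3175 7.5767 10.1791 4.5288 8.7400 8.6502 0.4634] k=[36 18 5 9 3 11 6 0]
t=14: x=[34.2985 17.5045 5.5989 8.2685 3.6415 10.3386 6.0244 0.3089] k=[34 16 3 9 3 9 5 0]

0.2057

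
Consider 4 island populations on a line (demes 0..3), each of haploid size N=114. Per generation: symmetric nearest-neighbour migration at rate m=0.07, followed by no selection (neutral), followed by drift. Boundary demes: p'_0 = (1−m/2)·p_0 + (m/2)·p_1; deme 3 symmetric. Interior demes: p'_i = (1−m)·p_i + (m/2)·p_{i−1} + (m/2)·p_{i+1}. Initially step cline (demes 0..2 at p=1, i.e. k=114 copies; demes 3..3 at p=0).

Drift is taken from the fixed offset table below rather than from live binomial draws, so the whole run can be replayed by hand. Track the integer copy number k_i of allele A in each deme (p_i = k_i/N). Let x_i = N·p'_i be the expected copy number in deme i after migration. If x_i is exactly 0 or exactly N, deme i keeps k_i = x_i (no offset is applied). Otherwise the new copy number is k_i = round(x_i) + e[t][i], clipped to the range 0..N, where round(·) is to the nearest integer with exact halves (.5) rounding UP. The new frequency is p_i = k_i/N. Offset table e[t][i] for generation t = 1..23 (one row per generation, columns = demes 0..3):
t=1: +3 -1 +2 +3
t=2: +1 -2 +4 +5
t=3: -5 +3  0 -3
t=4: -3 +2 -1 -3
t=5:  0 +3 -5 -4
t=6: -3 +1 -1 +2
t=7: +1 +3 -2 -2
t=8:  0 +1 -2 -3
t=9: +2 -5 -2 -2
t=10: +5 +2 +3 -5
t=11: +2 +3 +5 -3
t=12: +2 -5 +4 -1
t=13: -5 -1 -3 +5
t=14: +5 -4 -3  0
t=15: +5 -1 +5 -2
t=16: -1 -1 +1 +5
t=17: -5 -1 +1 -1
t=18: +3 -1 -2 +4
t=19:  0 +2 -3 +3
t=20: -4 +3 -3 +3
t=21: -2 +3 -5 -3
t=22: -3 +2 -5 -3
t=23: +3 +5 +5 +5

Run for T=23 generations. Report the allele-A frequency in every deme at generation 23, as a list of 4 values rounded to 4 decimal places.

[0.9123, 0.9386, 0.6140, 0.4561]

t=0: k=[114 114 114 0]
t=1: x=[114.0000 114.0000 110.0100 3.9900] k=[114 114 112 7]
t=2: x=[114.0000 113.9300 108.3950 10.6750] k=[114 112 112 16]
t=3: x=[113.9300 112.0700 108.6400 19.3600] k=[109 114 109 16]
t=4: x=[109.1750 113.6500 105.9200 19.2550] k=[106 114 105 16]
t=5: x=[106.2800 113.4050 102.2000 19.1150] k=[106 114 97 15]
t=6: x=[106.2800 113.1250 94.7250 17.8700] k=[103 114 94 20]
t=7: x=[103.3850 112.9150 92.1100 22.5900] k=[104 114 90 21]
t=8: x=[104.3500 112.8100 88.4250 23.4150] k=[104 114 86 20]
t=9: x=[104.3500 112.6700 84.6700 22.3100] k=[106 108 83 20]
t=10: x=[106.0700 107.0550 81.6700 22.2050] k=[111 109 85 17]
t=11: x=[110.9300 108.2300 83.4600 19.3800] k=[113 111 88 16]
t=12: x=[112.9300 110.2650 86.2850 18.5200] k=[114 105 90 18]
t=13: x=[113.6850 104.7900 88.0050 20.5200] k=[109 104 85 26]
t=14: x=[108.8250 103.5100 83.6000 28.0650] k=[114 100 81 28]
t=15: x=[113.5100 99.8250 79.8100 29.8550] k=[114 99 85 28]
t=16: x=[113.4750 99.0350 83.4950 29.9950] k=[112 98 84 35]
t=17: x=[111.5100 98.0000 82.7750 36.7150] k=[107 97 84 36]
t=18: x=[106.6500 96.8950 82.7750 37.6800] k=[110 96 81 42]
t=19: x=[109.5100 95.9650 80.1600 43.3650] k=[110 98 77 46]
t=20: x=[109.5800 97.6850 76.6500 47.0850] k=[106 101 74 50]
t=21: x=[105.8250 100.2300 74.1050 50.8400] k=[104 103 69 48]
t=22: x=[103.9650 101.8450 69.4550 48.7350] k=[101 104 64 46]
t=23: x=[101.1050 102.4950 64.7700 46.6300] k=[104 107 70 52]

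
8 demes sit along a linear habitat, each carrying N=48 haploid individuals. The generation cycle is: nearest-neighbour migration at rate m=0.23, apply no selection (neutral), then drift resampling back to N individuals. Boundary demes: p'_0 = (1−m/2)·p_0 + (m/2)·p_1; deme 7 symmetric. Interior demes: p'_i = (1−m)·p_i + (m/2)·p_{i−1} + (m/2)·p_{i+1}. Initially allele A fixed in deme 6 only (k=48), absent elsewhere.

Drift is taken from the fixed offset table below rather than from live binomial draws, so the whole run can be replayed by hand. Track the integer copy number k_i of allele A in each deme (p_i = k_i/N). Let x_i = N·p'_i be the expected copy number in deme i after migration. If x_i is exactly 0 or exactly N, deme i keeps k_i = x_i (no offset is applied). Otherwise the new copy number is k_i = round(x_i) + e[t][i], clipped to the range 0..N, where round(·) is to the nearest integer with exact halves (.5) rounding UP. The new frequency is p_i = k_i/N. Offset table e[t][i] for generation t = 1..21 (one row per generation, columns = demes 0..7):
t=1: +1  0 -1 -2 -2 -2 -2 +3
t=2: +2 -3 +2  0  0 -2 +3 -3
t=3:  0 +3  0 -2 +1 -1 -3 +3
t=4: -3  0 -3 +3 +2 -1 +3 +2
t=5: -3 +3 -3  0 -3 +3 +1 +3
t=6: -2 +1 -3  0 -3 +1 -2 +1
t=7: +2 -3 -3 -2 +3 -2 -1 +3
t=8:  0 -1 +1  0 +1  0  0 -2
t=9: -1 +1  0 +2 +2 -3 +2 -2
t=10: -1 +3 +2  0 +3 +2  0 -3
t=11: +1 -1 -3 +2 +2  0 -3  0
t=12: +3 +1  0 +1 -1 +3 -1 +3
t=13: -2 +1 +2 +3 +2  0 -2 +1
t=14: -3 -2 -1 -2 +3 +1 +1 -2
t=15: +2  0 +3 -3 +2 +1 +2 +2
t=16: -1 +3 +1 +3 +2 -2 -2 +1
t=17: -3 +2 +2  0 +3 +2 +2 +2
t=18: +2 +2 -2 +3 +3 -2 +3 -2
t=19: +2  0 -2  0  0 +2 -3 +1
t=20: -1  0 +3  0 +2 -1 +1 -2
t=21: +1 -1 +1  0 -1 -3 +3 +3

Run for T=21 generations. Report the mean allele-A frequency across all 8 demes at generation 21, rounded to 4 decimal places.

0.2734

t=0: k=[0 0 0 0 0 0 48 0]
t=1: x=[0.0000 0.0000 0.0000 0.0000 0.0000 5.5200 36.9600 5.5200] k=[0 0 0 0 0 4 35 9]
t=2: x=[0.0000 0.0000 0.0000 0.0000 0.4600 7.1050 28.4450 11.9900] k=[0 0 0 0 0 5 31 9]
t=3: x=[0.0000 0.0000 0.0000 0.0000 0.5750 7.4150 25.4800 11.5300] k=[0 0 0 0 2 6 22 15]
t=4: x=[0.0000 0.0000 0.0000 0.2300 2.2300 7.3800 19.3550 15.8050] k=[0 0 0 3 4 6 22 18]
t=5: x=[0.0000 0.0000 0.3450 2.7700 4.1150 7.6100 19.7000 18.4600] k=[0 0 0 3 1 11 21 21]
t=6: x=[0.0000 0.0000 0.3450 2.4250 2.3800 11.0000 19.8500 21.0000] k=[0 0 0 2 0 12 18 22]
t=7: x=[0.0000 0.0000 0.2300 1.5400 1.6100 11.3100 17.7700 21.5400] k=[0 0 0 0 5 9 17 25]
t=8: x=[0.0000 0.0000 0.0000 0.5750 4.8850 9.4600 17.0000 24.0800] k=[0 0 0 1 6 9 17 22]
t=9: x=[0.0000 0.0000 0.1150 1.4600 5.7700 9.5750 16.6550 21.4250] k=[0 0 0 3 8 7 19 19]
t=10: x=[0.0000 0.0000 0.3450 3.2300 7.3100 8.4950 17.6200 19.0000] k=[0 0 2 3 10 10 18 16]
t=11: x=[0.0000 0.2300 1.8850 3.6900 9.1950 10.9200 16.8500 16.2300] k=[0 0 0 6 11 11 14 16]
t=12: x=[0.0000 0.0000 0.6900 5.8850 10.4250 11.3450 13.8850 15.7700] k=[0 0 1 7 9 14 13 19]
t=13: x=[0.0000 0.1150 1.5750 6.5400 9.3450 13.3100 13.8050 18.3100] k=[0 1 4 10 11 13 12 19]
t=14: x=[0.1150 1.2300 4.3450 9.4250 11.1150 12.6550 12.9200 18.1950] k=[0 0 3 7 14 14 14 16]
t=15: x=[0.0000 0.3450 3.1150 7.3450 13.1950 14.0000 14.2300 15.7700] k=[0 0 6 4 15 15 16 18]
t=16: x=[0.0000 0.6900 5.0800 5.4950 13.7350 15.1150 16.1150 17.7700] k=[0 4 6 8 16 13 14 19]
t=17: x=[0.4600 3.7700 6.0000 8.6900 14.7350 13.4600 14.4600 18.4250] k=[0 6 8 9 18 15 16 20]
t=18: x=[0.6900 5.5400 7.8850 9.9200 16.6200 15.4600 16.3450 19.5400] k=[3 8 6 13 20 13 19 18]
t=19: x=[3.5750 7.1950 7.0350 13.0000 18.3900 14.4950 18.1950 18.1150] k=[6 7 5 13 18 16 15 19]
t=20: x=[6.1150 6.6550 6.1500 12.6550 17.1950 16.1150 15.5750 18.5400] k=[5 7 9 13 19 15 17 17]
t=21: x=[5.2300 7.0000 9.2300 13.2300 17.8500 15.6900 16.7700 17.0000] k=[6 6 10 13 17 13 20 20]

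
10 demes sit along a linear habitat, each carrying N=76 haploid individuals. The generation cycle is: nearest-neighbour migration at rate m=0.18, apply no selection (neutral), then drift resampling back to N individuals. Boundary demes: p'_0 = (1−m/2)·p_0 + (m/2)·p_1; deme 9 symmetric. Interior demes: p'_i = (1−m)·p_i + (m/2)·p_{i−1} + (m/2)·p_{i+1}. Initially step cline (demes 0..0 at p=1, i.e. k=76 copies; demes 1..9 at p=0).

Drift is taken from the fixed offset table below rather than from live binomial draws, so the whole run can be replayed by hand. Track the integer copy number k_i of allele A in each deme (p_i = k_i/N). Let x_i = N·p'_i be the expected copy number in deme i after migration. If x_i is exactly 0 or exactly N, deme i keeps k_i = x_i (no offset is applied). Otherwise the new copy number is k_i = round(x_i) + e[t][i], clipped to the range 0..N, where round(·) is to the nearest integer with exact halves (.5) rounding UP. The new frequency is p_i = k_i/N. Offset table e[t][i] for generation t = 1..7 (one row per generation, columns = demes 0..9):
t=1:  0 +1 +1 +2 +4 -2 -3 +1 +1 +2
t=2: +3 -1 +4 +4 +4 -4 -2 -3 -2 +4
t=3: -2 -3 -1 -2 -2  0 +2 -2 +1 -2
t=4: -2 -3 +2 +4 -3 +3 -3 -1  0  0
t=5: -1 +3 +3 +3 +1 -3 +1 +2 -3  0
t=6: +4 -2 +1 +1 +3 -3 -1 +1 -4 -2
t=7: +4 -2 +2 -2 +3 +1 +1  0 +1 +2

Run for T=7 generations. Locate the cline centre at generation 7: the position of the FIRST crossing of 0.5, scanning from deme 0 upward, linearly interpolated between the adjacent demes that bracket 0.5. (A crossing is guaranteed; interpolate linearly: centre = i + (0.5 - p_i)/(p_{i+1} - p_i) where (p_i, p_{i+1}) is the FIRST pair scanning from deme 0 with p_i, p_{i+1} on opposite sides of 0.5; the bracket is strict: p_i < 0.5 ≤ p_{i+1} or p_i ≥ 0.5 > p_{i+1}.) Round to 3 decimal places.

0.406

t=0: k=[76 0 0 0 0 0 0 0 0 0]
t=1: x=[69.1600 6.8400 0.0000 0.0000 0.0000 0.0000 0.0000 0.0000 0.0000 0.0000] k=[69 8 0 0 0 0 0 0 0 0]
t=2: x=[63.5100 12.7700 0.7200 0.0000 0.0000 0.0000 0.0000 0.0000 0.0000 0.0000] k=[67 12 5 0 0 0 0 0 0 0]
t=3: x=[62.0500 16.3200 5.1800 0.4500 0.0000 0.0000 0.0000 0.0000 0.0000 0.0000] k=[60 13 4 0 0 0 0 0 0 0]
t=4: x=[55.7700 16.4200 4.4500 0.3600 0.0000 0.0000 0.0000 0.0000 0.0000 0.0000] k=[54 13 6 4 0 0 0 0 0 0]
t=5: x=[50.3100 16.0600 6.4500 3.8200 0.3600 0.0000 0.0000 0.0000 0.0000 0.0000] k=[49 19 9 7 1 0 0 0 0 0]
t=6: x=[46.3000 20.8000 9.7200 6.6400 1.4500 0.0900 0.0000 0.0000 0.0000 0.0000] k=[50 19 11 8 4 0 0 0 0 0]
t=7: x=[47.2100 21.0700 11.4500 7.9100 4.0000 0.3600 0.0000 0.0000 0.0000 0.0000] k=[51 19 13 6 7 1 0 0 0 0]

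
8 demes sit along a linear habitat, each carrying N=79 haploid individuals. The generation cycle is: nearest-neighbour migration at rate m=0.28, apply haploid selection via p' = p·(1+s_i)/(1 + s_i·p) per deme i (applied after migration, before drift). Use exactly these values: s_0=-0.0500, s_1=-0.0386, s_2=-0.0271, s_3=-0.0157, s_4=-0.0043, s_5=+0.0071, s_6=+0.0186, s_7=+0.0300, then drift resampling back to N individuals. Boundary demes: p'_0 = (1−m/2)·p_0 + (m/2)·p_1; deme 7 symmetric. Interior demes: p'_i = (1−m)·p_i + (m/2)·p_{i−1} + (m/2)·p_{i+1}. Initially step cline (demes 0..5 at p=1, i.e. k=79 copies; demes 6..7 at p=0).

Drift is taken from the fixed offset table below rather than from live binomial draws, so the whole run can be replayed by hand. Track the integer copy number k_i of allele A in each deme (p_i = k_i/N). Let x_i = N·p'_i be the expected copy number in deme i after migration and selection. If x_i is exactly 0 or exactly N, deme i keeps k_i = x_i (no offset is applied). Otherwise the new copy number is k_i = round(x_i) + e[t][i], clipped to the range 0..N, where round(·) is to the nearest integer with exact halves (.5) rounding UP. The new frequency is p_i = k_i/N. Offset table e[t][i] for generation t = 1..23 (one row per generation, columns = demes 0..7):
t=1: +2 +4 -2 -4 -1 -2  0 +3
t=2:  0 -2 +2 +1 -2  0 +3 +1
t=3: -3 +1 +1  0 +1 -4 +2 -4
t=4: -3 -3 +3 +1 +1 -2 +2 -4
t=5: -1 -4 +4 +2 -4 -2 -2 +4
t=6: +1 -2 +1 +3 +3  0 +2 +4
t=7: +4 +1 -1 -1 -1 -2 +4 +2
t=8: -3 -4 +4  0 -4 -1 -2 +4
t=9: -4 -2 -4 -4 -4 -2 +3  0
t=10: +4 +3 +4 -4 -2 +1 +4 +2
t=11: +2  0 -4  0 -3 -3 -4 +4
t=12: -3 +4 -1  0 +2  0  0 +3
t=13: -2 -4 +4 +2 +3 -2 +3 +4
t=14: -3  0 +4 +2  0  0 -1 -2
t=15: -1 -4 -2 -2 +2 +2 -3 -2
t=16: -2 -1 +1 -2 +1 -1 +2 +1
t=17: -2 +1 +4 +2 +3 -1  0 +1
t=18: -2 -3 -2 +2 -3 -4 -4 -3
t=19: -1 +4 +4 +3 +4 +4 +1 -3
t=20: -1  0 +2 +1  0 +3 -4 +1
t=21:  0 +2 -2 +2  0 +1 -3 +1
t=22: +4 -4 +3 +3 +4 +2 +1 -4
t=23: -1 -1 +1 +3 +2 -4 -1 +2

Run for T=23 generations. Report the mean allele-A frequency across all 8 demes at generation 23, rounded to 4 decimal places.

t=0: k=[79 79 79 79 79 79 0 0]
t=1: x=[79.0000 79.0000 79.0000 79.0000 79.0000 68.0071 11.2365 0.0000] k=[79 79 79 79 79 66 11 0]
t=2: x=[79.0000 79.0000 79.0000 79.0000 77.1723 60.2215 17.4088 1.5853] k=[79 79 79 79 75 60 20 3]
t=3: x=[79.0000 79.0000 79.0000 78.4311 73.4378 56.6137 23.5233 5.5301] k=[79 79 79 78 74 53 26 2]
t=4: x=[79.0000 79.0000 78.8561 77.5578 71.5911 52.2852 26.7450 5.5096] k=[79 79 79 79 73 50 29 2]
t=5: x=[79.0000 79.0000 79.0000 78.1467 70.5877 50.4092 28.4949 5.9404] k=[79 79 79 79 67 48 26 10]
t=6: x=[79.0000 79.0000 79.0000 77.2938 65.9732 47.7138 27.1675 12.5489] k=[79 79 79 79 69 48 29 17]
t=7: x=[79.0000 79.0000 79.0000 77.5781 67.4175 48.4127 30.3236 19.1049] k=[79 79 79 77 66 46 34 21]
t=8: x=[79.0000 79.0000 78.7122 75.6902 64.6896 47.2544 34.2170 23.3027] k=[79 79 79 76 61 46 32 27]
t=9: x=[79.0000 79.0000 78.5684 74.2498 60.9400 46.2757 33.6154 28.2340] k=[79 79 75 70 57 44 37 28]
t=10: x=[79.0000 78.4177 74.7509 68.7395 56.9315 44.9771 37.0824 29.8066] k=[79 79 79 65 55 46 41 32]
t=11: x=[79.0000 79.0000 76.9868 65.3826 55.0682 46.6952 40.8037 33.8305] k=[79 79 73 65 52 44 37 38]
t=12: x=[79.0000 78.1266 72.5593 64.1097 52.6243 44.2777 38.4836 38.4431] k=[79 79 72 64 55 44 38 41]
t=13: x=[79.0000 77.9812 71.6795 63.6654 54.6475 44.8372 39.6240 41.1631] k=[79 74 76 66 58 43 43 45]
t=14: x=[78.2635 74.8271 74.1976 66.1102 56.9516 45.2369 43.6403 45.2924] k=[75 75 78 68 57 45 43 43]
t=15: x=[74.8007 75.2830 76.1043 67.7077 56.7913 46.5354 43.6403 43.5784] k=[74 71 74 66 59 49 41 42]
t=16: x=[73.3153 71.5795 72.2933 65.9687 58.5147 49.4110 42.6220 42.4411] k=[71 71 73 64 60 48 45 43]
t=17: x=[70.6236 71.0014 71.2705 64.5137 58.8153 49.3911 45.4961 43.8576] k=[69 72 75 67 62 48 45 45]
t=18: x=[68.9797 71.7448 73.3168 67.2627 60.6794 49.6706 45.7753 45.5713] k=[67 69 71 69 58 46 42 43]
t=19: x=[66.7587 68.6511 70.2280 67.5863 57.7932 47.2544 43.0613 43.4388] k=[66 73 74 71 62 51 44 40]
t=20: x=[66.4479 71.9100 73.2963 70.0350 61.6618 51.6866 44.7779 41.1431] k=[65 72 75 71 62 55 41 42]
t=21: x=[65.4126 71.1666 73.8903 70.1767 62.2231 54.1407 43.4606 42.4411] k=[65 73 72 72 62 55 40 43]
t=22: x=[65.5575 71.4763 71.9659 70.4805 62.3635 54.0011 42.8816 43.1595] k=[70 67 75 73 66 56 44 39]
t=23: x=[69.1461 68.1776 73.4601 72.2023 65.5319 55.8360 45.3365 40.2837] k=[68 67 74 75 68 52 44 42]

0.7753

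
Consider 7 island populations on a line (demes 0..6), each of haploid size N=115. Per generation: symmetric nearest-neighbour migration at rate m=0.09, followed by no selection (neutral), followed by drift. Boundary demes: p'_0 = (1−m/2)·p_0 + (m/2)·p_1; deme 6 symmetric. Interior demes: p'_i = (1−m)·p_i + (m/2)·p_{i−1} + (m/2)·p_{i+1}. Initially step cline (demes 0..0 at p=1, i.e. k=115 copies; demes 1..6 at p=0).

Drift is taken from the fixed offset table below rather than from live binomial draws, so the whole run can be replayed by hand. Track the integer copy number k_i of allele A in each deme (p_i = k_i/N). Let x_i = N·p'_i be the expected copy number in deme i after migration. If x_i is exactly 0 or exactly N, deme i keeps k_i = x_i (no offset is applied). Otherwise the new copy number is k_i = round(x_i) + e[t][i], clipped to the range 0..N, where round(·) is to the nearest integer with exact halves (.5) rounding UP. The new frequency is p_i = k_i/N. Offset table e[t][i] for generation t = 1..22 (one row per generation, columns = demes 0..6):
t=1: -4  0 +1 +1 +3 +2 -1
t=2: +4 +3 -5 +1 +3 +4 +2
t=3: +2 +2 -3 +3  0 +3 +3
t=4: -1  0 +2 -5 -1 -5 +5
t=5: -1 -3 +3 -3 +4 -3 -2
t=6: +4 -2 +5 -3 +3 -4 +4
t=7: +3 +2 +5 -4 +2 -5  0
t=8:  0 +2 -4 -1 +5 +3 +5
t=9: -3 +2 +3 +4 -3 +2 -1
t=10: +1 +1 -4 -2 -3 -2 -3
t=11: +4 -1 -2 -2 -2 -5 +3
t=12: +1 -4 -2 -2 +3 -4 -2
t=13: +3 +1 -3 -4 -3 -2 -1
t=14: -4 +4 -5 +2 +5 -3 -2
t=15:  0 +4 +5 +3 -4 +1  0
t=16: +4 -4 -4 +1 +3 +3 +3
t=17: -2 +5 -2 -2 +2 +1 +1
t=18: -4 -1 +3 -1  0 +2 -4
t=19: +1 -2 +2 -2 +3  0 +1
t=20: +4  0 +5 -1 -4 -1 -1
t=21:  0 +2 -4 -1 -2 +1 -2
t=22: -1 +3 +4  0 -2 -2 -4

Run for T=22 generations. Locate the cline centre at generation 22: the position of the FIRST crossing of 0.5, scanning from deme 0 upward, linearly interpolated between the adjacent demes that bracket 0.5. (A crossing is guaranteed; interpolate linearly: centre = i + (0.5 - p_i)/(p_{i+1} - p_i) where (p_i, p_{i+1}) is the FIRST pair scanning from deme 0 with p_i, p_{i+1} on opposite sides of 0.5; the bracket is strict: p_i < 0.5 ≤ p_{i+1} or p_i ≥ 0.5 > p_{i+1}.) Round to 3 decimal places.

0.646

t=0: k=[115 0 0 0 0 0 0]
t=1: x=[109.8250 5.1750 0.0000 0.0000 0.0000 0.0000 0.0000] k=[106 5 0 0 0 0 0]
t=2: x=[101.4550 9.3200 0.2250 0.0000 0.0000 0.0000 0.0000] k=[105 12 0 0 0 0 0]
t=3: x=[100.8150 15.6450 0.5400 0.0000 0.0000 0.0000 0.0000] k=[103 18 0 0 0 0 0]
t=4: x=[99.1750 21.0150 0.8100 0.0000 0.0000 0.0000 0.0000] k=[98 21 3 0 0 0 0]
t=5: x=[94.5350 23.6550 3.6750 0.1350 0.0000 0.0000 0.0000] k=[94 21 7 0 0 0 0]
t=6: x=[90.7150 23.6550 7.3150 0.3150 0.0000 0.0000 0.0000] k=[95 22 12 0 0 0 0]
t=7: x=[91.7150 24.8350 11.9100 0.5400 0.0000 0.0000 0.0000] k=[95 27 17 0 0 0 0]
t=8: x=[91.9400 29.6100 16.6850 0.7650 0.0000 0.0000 0.0000] k=[92 32 13 0 0 0 0]
t=9: x=[89.3000 33.8450 13.2700 0.5850 0.0000 0.0000 0.0000] k=[86 36 16 5 0 0 0]
t=10: x=[83.7500 37.3500 16.4050 5.2700 0.2250 0.0000 0.0000] k=[85 38 12 3 0 0 0]
t=11: x=[82.8850 38.9450 12.7650 3.2700 0.1350 0.0000 0.0000] k=[87 38 11 1 0 0 0]
t=12: x=[84.7950 38.9900 11.7650 1.4050 0.0450 0.0000 0.0000] k=[86 35 10 0 3 0 0]
t=13: x=[83.7050 36.1700 10.6750 0.5850 2.7300 0.1350 0.0000] k=[87 37 8 0 0 0 0]
t=14: x=[84.7500 37.9450 8.9450 0.3600 0.0000 0.0000 0.0000] k=[81 42 4 2 0 0 0]
t=15: x=[79.2450 42.0450 5.6200 2.0000 0.0900 0.0000 0.0000] k=[79 46 11 5 0 0 0]
t=16: x=[77.5150 45.9100 12.3050 5.0450 0.2250 0.0000 0.0000] k=[82 42 8 6 3 0 0]
t=17: x=[80.2000 42.2700 9.4400 5.9550 3.0000 0.1350 0.0000] k=[78 47 7 4 5 1 0]
t=18: x=[76.6050 46.5950 8.6650 4.1800 4.7750 1.1350 0.0450] k=[73 46 12 3 5 3 0]
t=19: x=[71.7850 45.6850 13.1250 3.4950 4.8200 2.9550 0.1350] k=[73 44 15 1 8 3 1]
t=20: x=[71.6950 44.0000 15.6750 1.9450 7.4600 3.1350 1.0900] k=[76 44 21 1 3 2 0]
t=21: x=[74.5600 44.4050 21.1350 1.9900 2.8650 1.9550 0.0900] k=[75 46 17 1 1 3 0]
t=22: x=[73.6950 46.0000 17.5850 1.7200 1.0900 2.7750 0.1350] k=[73 49 22 2 0 1 0]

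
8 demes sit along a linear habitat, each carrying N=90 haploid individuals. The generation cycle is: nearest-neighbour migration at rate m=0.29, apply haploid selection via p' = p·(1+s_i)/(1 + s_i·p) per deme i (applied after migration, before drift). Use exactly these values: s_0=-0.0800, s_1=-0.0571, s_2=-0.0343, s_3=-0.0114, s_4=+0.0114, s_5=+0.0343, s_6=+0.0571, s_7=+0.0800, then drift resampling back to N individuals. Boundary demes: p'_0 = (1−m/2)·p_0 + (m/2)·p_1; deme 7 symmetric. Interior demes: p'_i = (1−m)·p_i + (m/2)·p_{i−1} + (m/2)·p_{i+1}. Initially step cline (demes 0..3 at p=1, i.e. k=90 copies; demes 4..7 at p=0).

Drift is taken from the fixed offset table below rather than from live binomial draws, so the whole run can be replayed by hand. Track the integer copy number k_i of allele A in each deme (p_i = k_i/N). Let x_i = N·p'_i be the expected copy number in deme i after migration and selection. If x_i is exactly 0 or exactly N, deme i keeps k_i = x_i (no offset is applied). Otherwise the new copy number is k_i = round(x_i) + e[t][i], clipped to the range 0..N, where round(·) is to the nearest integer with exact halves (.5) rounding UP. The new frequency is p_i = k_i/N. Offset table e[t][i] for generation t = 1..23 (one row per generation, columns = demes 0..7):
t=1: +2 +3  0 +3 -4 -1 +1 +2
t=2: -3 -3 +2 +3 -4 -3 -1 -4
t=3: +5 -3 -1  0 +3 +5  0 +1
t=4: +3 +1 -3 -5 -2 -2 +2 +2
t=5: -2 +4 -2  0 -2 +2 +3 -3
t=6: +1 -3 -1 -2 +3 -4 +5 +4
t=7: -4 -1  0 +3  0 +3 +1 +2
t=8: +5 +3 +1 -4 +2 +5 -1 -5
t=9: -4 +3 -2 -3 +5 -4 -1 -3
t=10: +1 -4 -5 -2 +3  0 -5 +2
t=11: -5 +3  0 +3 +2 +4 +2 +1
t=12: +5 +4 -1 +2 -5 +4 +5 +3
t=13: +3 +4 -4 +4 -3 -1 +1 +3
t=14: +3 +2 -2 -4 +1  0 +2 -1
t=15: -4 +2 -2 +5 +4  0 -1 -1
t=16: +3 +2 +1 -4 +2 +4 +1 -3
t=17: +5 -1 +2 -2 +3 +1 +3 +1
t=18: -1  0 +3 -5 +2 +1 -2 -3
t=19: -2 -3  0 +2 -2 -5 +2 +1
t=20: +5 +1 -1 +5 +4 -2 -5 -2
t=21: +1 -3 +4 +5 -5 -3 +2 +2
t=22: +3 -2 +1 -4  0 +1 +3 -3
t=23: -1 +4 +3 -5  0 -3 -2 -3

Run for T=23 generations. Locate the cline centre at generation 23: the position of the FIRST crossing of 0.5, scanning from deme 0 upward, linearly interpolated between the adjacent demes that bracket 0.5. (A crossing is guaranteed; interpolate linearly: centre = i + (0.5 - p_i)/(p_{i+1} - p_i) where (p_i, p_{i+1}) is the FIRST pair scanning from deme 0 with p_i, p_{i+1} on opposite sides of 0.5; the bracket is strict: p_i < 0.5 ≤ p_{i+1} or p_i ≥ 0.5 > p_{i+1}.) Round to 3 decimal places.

t=0: k=[90 90 90 90 0 0 0 0]
t=1: x=[90.0000 90.0000 90.0000 76.8215 13.1770 0.0000 0.0000 0.0000] k=[90 90 90 80 9 0 0 0]
t=2: x=[90.0000 90.0000 88.4994 70.9836 18.1537 1.3491 0.0000 0.0000] k=[90 90 90 74 14 0 0 0]
t=3: x=[90.0000 90.0000 87.5998 67.4267 20.8510 2.0980 0.0000 0.0000] k=[90 90 87 67 24 7 0 0]
t=4: x=[90.0000 89.5388 84.3531 63.4509 27.9881 8.7118 1.0723 0.0000] k=[90 90 81 58 26 7 3 0]
t=5: x=[90.0000 88.6172 78.6277 56.4541 28.1036 9.4566 3.3180 0.4696] k=[90 90 77 56 26 11 6 0]
t=6: x=[90.0000 88.0034 75.4185 54.4487 28.3949 12.8162 6.1664 0.9389] k=[90 85 74 52 31 9 11 5]
t=7: x=[89.2125 83.7990 71.9057 51.8933 31.0853 12.8470 10.3373 6.3067] k=[85 83 72 55 31 16 11 8]
t=8: x=[84.2792 81.2410 70.6042 53.7370 32.5401 17.9293 11.8498 9.0420] k=[89 84 72 50 35 23 11 4]
t=9: x=[88.1281 82.5951 70.0126 50.7614 35.6788 23.5822 12.3030 5.3922] k=[84 86 68 48 41 20 11 2]
t=10: x=[83.8275 82.7160 67.1196 49.6299 39.2207 22.3009 11.5475 3.5589] k=[85 79 62 48 42 22 7 6]
t=11: x=[83.6555 76.7545 61.7631 48.9041 40.2220 23.3026 9.4912 6.6005] k=[79 80 62 52 42 27 11 8]
t=12: x=[78.3235 76.5877 62.4980 51.7480 41.5284 27.4947 13.5103 9.0420] k=[83 81 61 54 37 31 19 12]
t=13: x=[82.1315 77.7824 62.2192 52.2990 38.8451 30.8097 20.5936 13.8954] k=[85 82 58 56 36 30 22 17]
t=14: x=[84.1233 78.3726 60.5021 53.1407 38.2791 30.3850 23.3832 18.8461] k=[87 80 59 49 39 30 25 18]
t=15: x=[85.6527 77.3439 59.8999 48.7439 39.3959 31.2645 25.7178 20.1949] k=[82 79 58 54 43 31 25 19]
t=16: x=[80.9056 75.6968 59.7683 52.7349 43.1095 32.5676 26.0149 21.0872] k=[84 78 61 49 45 37 27 18]
t=17: x=[82.5818 75.7124 61.0438 49.9053 44.6750 37.4453 28.2092 20.4977] k=[88 75 63 48 48 38 31 21]
t=18: x=[85.7930 74.4013 61.8949 49.9203 46.8047 39.1794 31.6956 23.7716] k=[85 74 65 45 49 40 30 21]
t=19: x=[82.8769 73.5129 62.7464 48.2235 47.3694 40.6053 31.2683 23.6211] k=[81 71 63 50 45 36 33 25]
t=20: x=[78.7548 70.4037 61.6010 50.9067 44.6750 37.6062 33.4333 27.6108] k=[84 71 61 56 49 36 28 26]
t=21: x=[81.4941 70.5537 61.0438 55.4663 48.3837 37.4604 29.9695 27.7448] k=[82 68 65 60 43 34 32 30]
t=22: x=[79.2025 68.6524 64.0705 58.0240 44.4150 35.7391 33.1541 31.8555] k=[82 67 65 54 44 37 36 29]
t=23: x=[79.0479 67.9200 63.0406 53.8974 44.6900 38.6117 36.3263 31.5738] k=[78 72 66 49 45 36 34 29]

4.000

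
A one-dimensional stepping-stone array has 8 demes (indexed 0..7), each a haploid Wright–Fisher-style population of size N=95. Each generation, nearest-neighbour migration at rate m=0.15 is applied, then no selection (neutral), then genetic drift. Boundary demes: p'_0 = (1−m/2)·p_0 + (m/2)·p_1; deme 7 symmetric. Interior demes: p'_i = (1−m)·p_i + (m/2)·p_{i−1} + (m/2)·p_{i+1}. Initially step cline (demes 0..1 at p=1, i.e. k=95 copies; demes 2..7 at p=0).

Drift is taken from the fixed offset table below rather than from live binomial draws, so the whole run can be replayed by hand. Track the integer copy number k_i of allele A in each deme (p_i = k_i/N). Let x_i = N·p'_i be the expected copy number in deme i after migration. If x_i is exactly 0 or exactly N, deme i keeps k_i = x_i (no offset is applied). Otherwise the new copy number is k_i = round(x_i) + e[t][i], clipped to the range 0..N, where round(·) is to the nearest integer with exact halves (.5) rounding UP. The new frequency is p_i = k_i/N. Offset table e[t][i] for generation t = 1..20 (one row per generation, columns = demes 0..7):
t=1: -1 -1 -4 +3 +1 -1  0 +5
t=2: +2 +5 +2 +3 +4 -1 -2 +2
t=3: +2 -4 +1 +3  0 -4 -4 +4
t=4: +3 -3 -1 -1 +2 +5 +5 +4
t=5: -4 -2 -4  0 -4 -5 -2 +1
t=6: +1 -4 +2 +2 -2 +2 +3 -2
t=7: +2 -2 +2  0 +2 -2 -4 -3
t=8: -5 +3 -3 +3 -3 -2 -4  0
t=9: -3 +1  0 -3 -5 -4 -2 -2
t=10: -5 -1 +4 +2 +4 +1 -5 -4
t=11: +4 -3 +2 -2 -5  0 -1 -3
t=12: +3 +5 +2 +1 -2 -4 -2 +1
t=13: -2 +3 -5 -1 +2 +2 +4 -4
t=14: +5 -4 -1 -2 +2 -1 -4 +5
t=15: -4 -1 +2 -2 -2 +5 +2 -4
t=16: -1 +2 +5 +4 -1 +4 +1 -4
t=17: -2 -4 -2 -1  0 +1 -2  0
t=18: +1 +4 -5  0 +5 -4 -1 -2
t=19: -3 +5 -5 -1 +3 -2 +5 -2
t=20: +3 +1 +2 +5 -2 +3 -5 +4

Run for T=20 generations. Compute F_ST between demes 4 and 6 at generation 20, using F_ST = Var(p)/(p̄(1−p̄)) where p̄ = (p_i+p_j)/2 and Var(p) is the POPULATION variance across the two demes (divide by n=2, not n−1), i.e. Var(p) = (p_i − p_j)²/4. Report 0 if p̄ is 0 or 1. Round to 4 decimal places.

t=0: k=[95 95 0 0 0 0 0 0]
t=1: x=[95.0000 87.8750 7.1250 0.0000 0.0000 0.0000 0.0000 0.0000] k=[95 87 3 0 0 0 0 0]
t=2: x=[94.4000 81.3000 9.0750 0.2250 0.0000 0.0000 0.0000 0.0000] k=[95 86 11 3 0 0 0 0]
t=3: x=[94.3250 81.0500 16.0250 3.3750 0.2250 0.0000 0.0000 0.0000] k=[95 77 17 6 0 0 0 0]
t=4: x=[93.6500 73.8500 20.6750 6.3750 0.4500 0.0000 0.0000 0.0000] k=[95 71 20 5 2 0 0 0]
t=5: x=[93.2000 68.9750 22.7000 5.9000 2.0750 0.1500 0.0000 0.0000] k=[89 67 19 6 0 0 0 0]
t=6: x=[87.3500 65.0500 21.6250 6.5250 0.4500 0.0000 0.0000 0.0000] k=[88 61 24 9 0 0 0 0]
t=7: x=[85.9750 60.2500 25.6500 9.4500 0.6750 0.0000 0.0000 0.0000] k=[88 58 28 9 3 0 0 0]
t=8: x=[85.7500 58.0000 28.8250 9.9750 3.2250 0.2250 0.0000 0.0000] k=[81 61 26 13 0 0 0 0]
t=9: x=[79.5000 59.8750 27.6500 13.0000 0.9750 0.0000 0.0000 0.0000] k=[77 61 28 10 0 0 0 0]
t=10: x=[75.8000 59.7250 29.1250 10.6000 0.7500 0.0000 0.0000 0.0000] k=[71 59 33 13 5 0 0 0]
t=11: x=[70.1000 57.9500 33.4500 13.9000 5.2250 0.3750 0.0000 0.0000] k=[74 55 35 12 0 0 0 0]
t=12: x=[72.5750 54.9250 34.7750 12.8250 0.9000 0.0000 0.0000 0.0000] k=[76 60 37 14 0 0 0 0]
t=13: x=[74.8000 59.4750 37.0000 14.6750 1.0500 0.0000 0.0000 0.0000] k=[73 62 32 14 3 0 0 0]
t=14: x=[72.1750 60.5750 32.9000 14.5250 3.6000 0.2250 0.0000 0.0000] k=[77 57 32 13 6 0 0 0]
t=15: x=[75.5000 56.6250 32.4500 13.9000 6.0750 0.4500 0.0000 0.0000] k=[72 56 34 12 4 5 0 0]
t=16: x=[70.8000 55.5500 34.0000 13.0500 4.6750 4.5500 0.3750 0.0000] k=[70 58 39 17 4 9 1 0]
t=17: x=[69.1000 57.4750 38.7750 17.6750 5.3500 8.0250 1.5250 0.0750] k=[67 53 37 17 5 9 0 0]
t=18: x=[65.9500 52.8500 36.7000 17.6000 6.2000 8.0250 0.6750 0.0000] k=[67 57 32 18 11 4 0 0]
t=19: x=[66.2500 55.8750 32.8250 18.5250 11.0000 4.2250 0.3000 0.0000] k=[63 61 28 18 14 2 5 0]
t=20: x=[62.8500 58.6750 29.7250 18.4500 13.4000 3.1250 4.4000 0.3750] k=[66 60 32 23 11 6 0 4]

0.0615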